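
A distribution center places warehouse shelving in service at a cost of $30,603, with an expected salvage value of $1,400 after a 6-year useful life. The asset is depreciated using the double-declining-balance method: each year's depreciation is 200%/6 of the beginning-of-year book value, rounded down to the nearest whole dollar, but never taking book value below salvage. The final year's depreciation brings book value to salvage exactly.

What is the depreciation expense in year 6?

Depreciable base = $30,603 − $1,400 = $29,203.
Year 1: ⌊$30,603 × 200%/6⌋ = $10,201. Book value $20,402.
Year 2: ⌊$20,402 × 200%/6⌋ = $6,800. Book value $13,602.
Year 3: ⌊$13,602 × 200%/6⌋ = $4,534. Book value $9,068.
Year 4: ⌊$9,068 × 200%/6⌋ = $3,022. Book value $6,046.
Year 5: ⌊$6,046 × 200%/6⌋ = $2,015. Book value $4,031.
Year 6 (final): $4,031 − $1,400 = $2,631. Book value $1,400.

$2,631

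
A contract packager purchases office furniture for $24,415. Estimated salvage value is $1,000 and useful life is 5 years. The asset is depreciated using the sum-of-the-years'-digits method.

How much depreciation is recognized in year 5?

Depreciable base = $24,415 − $1,000 = $23,415.
Sum of the years' digits = 5+4+3+2+1 = 15.
Year 1: $23,415 × 5/15 = $7,805. Book value $16,610.
Year 2: $23,415 × 4/15 = $6,244. Book value $10,366.
Year 3: $23,415 × 3/15 = $4,683. Book value $5,683.
Year 4: $23,415 × 2/15 = $3,122. Book value $2,561.
Year 5: $23,415 × 1/15 = $1,561. Book value $1,000.

$1,561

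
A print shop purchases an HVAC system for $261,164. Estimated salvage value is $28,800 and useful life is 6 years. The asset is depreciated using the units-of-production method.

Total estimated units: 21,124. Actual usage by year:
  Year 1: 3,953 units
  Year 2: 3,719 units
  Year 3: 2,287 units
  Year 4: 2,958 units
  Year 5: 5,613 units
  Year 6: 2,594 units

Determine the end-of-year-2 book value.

$176,772

Depreciable base = $261,164 − $28,800 = $232,364.
Rate = $232,364 / 21,124 units = $11 per unit.
Year 1: 3,953 × $11 = $43,483. Book value $217,681.
Year 2: 3,719 × $11 = $40,909. Book value $176,772.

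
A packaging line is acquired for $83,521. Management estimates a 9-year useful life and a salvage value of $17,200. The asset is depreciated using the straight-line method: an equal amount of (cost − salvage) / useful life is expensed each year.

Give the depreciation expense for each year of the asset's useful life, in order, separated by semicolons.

Depreciable base = $83,521 − $17,200 = $66,321.
Annual expense = $66,321 / 9 = $7,369.
End of year 1: book value $76,152.
End of year 2: book value $68,783.
End of year 3: book value $61,414.
End of year 4: book value $54,045.
End of year 5: book value $46,676.
End of year 6: book value $39,307.
End of year 7: book value $31,938.
End of year 8: book value $24,569.
End of year 9: book value $17,200.

$7,369; $7,369; $7,369; $7,369; $7,369; $7,369; $7,369; $7,369; $7,369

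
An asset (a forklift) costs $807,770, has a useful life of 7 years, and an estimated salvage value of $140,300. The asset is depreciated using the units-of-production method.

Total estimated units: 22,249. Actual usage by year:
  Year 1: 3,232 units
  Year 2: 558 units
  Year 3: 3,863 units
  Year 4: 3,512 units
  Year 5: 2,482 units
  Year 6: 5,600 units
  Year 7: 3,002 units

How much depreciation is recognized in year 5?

$74,460

Depreciable base = $807,770 − $140,300 = $667,470.
Rate = $667,470 / 22,249 units = $30 per unit.
Year 1: 3,232 × $30 = $96,960. Book value $710,810.
Year 2: 558 × $30 = $16,740. Book value $694,070.
Year 3: 3,863 × $30 = $115,890. Book value $578,180.
Year 4: 3,512 × $30 = $105,360. Book value $472,820.
Year 5: 2,482 × $30 = $74,460. Book value $398,360.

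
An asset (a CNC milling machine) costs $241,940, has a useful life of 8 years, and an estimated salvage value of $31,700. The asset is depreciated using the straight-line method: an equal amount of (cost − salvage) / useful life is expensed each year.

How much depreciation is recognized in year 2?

$26,280

Depreciable base = $241,940 − $31,700 = $210,240.
Annual expense = $210,240 / 8 = $26,280.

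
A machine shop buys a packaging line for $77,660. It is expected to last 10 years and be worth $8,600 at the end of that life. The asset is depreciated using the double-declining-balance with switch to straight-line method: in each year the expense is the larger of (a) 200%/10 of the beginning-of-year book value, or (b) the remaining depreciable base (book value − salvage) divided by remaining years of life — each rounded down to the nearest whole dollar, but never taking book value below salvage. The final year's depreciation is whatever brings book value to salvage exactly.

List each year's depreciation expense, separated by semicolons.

Depreciable base = $77,660 − $8,600 = $69,060.
Year 1: DB = ⌊$77,660 × 200%/10⌋ = $15,532; SL = ⌊$69,060/10⌋ = $6,906 → take DB $15,532. Book value $62,128.
Year 2: DB = ⌊$62,128 × 200%/10⌋ = $12,425; SL = ⌊$53,528/9⌋ = $5,947 → take DB $12,425. Book value $49,703.
Year 3: DB = ⌊$49,703 × 200%/10⌋ = $9,940; SL = ⌊$41,103/8⌋ = $5,137 → take DB $9,940. Book value $39,763.
Year 4: DB = ⌊$39,763 × 200%/10⌋ = $7,952; SL = ⌊$31,163/7⌋ = $4,451 → take DB $7,952. Book value $31,811.
Year 5: DB = ⌊$31,811 × 200%/10⌋ = $6,362; SL = ⌊$23,211/6⌋ = $3,868 → take DB $6,362. Book value $25,449.
Year 6: DB = ⌊$25,449 × 200%/10⌋ = $5,089; SL = ⌊$16,849/5⌋ = $3,369 → take DB $5,089. Book value $20,360.
Year 7: DB = ⌊$20,360 × 200%/10⌋ = $4,072; SL = ⌊$11,760/4⌋ = $2,940 → take DB $4,072. Book value $16,288.
Year 8: DB = ⌊$16,288 × 200%/10⌋ = $3,257; SL = ⌊$7,688/3⌋ = $2,562 → take DB $3,257. Book value $13,031.
Year 9: DB = ⌊$13,031 × 200%/10⌋ = $2,606; SL = ⌊$4,431/2⌋ = $2,215 → take DB $2,606. Book value $10,425.
Year 10 (final): $10,425 − $8,600 = $1,825. Book value $8,600.

$15,532; $12,425; $9,940; $7,952; $6,362; $5,089; $4,072; $3,257; $2,606; $1,825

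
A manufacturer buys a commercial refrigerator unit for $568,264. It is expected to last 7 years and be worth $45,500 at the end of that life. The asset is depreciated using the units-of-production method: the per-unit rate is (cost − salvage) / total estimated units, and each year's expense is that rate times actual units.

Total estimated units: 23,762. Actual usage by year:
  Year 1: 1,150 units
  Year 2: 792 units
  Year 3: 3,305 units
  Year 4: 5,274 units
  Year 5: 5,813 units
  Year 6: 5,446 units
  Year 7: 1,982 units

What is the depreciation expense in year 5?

Depreciable base = $568,264 − $45,500 = $522,764.
Rate = $522,764 / 23,762 units = $22 per unit.
Year 1: 1,150 × $22 = $25,300. Book value $542,964.
Year 2: 792 × $22 = $17,424. Book value $525,540.
Year 3: 3,305 × $22 = $72,710. Book value $452,830.
Year 4: 5,274 × $22 = $116,028. Book value $336,802.
Year 5: 5,813 × $22 = $127,886. Book value $208,916.

$127,886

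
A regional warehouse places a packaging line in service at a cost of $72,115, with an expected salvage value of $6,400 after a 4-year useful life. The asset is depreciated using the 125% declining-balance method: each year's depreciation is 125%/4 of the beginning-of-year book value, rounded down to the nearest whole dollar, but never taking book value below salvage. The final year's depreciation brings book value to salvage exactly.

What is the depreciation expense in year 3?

$10,652

Depreciable base = $72,115 − $6,400 = $65,715.
Year 1: ⌊$72,115 × 125%/4⌋ = $22,535. Book value $49,580.
Year 2: ⌊$49,580 × 125%/4⌋ = $15,493. Book value $34,087.
Year 3: ⌊$34,087 × 125%/4⌋ = $10,652. Book value $23,435.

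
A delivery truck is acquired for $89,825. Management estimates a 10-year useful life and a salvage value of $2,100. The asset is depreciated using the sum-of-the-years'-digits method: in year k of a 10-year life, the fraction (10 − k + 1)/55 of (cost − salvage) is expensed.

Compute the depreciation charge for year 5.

$9,570

Depreciable base = $89,825 − $2,100 = $87,725.
Sum of the years' digits = 10+9+8+7+6+5+4+3+2+1 = 55.
Year 1: $87,725 × 10/55 = $15,950. Book value $73,875.
Year 2: $87,725 × 9/55 = $14,355. Book value $59,520.
Year 3: $87,725 × 8/55 = $12,760. Book value $46,760.
Year 4: $87,725 × 7/55 = $11,165. Book value $35,595.
Year 5: $87,725 × 6/55 = $9,570. Book value $26,025.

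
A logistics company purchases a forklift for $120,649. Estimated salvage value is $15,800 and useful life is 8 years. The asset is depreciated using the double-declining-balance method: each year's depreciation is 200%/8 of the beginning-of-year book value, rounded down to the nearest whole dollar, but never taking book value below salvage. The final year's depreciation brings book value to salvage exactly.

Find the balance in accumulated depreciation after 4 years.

Depreciable base = $120,649 − $15,800 = $104,849.
Year 1: ⌊$120,649 × 200%/8⌋ = $30,162. Book value $90,487.
Year 2: ⌊$90,487 × 200%/8⌋ = $22,621. Book value $67,866.
Year 3: ⌊$67,866 × 200%/8⌋ = $16,966. Book value $50,900.
Year 4: ⌊$50,900 × 200%/8⌋ = $12,725. Book value $38,175.
Accumulated through year 4 = $120,649 − $38,175 = $82,474.

$82,474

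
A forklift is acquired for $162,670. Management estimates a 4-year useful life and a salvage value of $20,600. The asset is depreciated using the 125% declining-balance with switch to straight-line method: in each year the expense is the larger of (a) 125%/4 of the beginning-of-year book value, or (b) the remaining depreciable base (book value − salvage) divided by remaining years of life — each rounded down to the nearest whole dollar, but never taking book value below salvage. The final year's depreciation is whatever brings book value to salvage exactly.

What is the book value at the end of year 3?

Depreciable base = $162,670 − $20,600 = $142,070.
Year 1: DB = ⌊$162,670 × 125%/4⌋ = $50,834; SL = ⌊$142,070/4⌋ = $35,517 → take DB $50,834. Book value $111,836.
Year 2: DB = ⌊$111,836 × 125%/4⌋ = $34,948; SL = ⌊$91,236/3⌋ = $30,412 → take DB $34,948. Book value $76,888.
Year 3: DB = ⌊$76,888 × 125%/4⌋ = $24,027; SL = ⌊$56,288/2⌋ = $28,144 → take SL $28,144. Book value $48,744.

$48,744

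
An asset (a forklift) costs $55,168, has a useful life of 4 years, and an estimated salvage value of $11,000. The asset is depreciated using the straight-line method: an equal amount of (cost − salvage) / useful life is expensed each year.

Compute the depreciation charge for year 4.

$11,042

Depreciable base = $55,168 − $11,000 = $44,168.
Annual expense = $44,168 / 4 = $11,042.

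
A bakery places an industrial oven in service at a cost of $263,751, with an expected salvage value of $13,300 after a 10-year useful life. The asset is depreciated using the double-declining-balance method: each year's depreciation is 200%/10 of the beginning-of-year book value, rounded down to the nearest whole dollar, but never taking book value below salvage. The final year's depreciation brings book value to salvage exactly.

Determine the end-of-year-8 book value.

$44,252

Depreciable base = $263,751 − $13,300 = $250,451.
Year 1: ⌊$263,751 × 200%/10⌋ = $52,750. Book value $211,001.
Year 2: ⌊$211,001 × 200%/10⌋ = $42,200. Book value $168,801.
Year 3: ⌊$168,801 × 200%/10⌋ = $33,760. Book value $135,041.
Year 4: ⌊$135,041 × 200%/10⌋ = $27,008. Book value $108,033.
Year 5: ⌊$108,033 × 200%/10⌋ = $21,606. Book value $86,427.
Year 6: ⌊$86,427 × 200%/10⌋ = $17,285. Book value $69,142.
Year 7: ⌊$69,142 × 200%/10⌋ = $13,828. Book value $55,314.
Year 8: ⌊$55,314 × 200%/10⌋ = $11,062. Book value $44,252.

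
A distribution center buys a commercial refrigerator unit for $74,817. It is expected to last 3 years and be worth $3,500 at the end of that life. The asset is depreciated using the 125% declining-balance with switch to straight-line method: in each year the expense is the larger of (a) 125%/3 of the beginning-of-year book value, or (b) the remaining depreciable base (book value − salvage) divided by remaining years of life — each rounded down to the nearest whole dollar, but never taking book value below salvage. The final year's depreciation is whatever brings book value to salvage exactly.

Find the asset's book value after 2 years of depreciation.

Depreciable base = $74,817 − $3,500 = $71,317.
Year 1: DB = ⌊$74,817 × 125%/3⌋ = $31,173; SL = ⌊$71,317/3⌋ = $23,772 → take DB $31,173. Book value $43,644.
Year 2: DB = ⌊$43,644 × 125%/3⌋ = $18,185; SL = ⌊$40,144/2⌋ = $20,072 → take SL $20,072. Book value $23,572.

$23,572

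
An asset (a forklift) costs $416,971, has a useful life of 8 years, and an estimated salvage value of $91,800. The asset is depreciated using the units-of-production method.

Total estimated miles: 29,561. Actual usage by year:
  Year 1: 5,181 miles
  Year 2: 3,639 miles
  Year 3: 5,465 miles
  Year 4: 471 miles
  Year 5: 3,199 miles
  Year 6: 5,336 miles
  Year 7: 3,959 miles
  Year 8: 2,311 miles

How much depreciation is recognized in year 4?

Depreciable base = $416,971 − $91,800 = $325,171.
Rate = $325,171 / 29,561 miles = $11 per mile.
Year 1: 5,181 × $11 = $56,991. Book value $359,980.
Year 2: 3,639 × $11 = $40,029. Book value $319,951.
Year 3: 5,465 × $11 = $60,115. Book value $259,836.
Year 4: 471 × $11 = $5,181. Book value $254,655.

$5,181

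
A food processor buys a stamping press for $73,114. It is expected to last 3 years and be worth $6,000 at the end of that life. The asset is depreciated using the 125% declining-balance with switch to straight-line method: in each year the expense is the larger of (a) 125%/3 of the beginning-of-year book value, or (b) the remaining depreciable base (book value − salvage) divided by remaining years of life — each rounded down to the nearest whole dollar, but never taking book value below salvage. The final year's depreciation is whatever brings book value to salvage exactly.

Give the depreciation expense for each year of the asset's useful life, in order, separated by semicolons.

Depreciable base = $73,114 − $6,000 = $67,114.
Year 1: DB = ⌊$73,114 × 125%/3⌋ = $30,464; SL = ⌊$67,114/3⌋ = $22,371 → take DB $30,464. Book value $42,650.
Year 2: DB = ⌊$42,650 × 125%/3⌋ = $17,770; SL = ⌊$36,650/2⌋ = $18,325 → take SL $18,325. Book value $24,325.
Year 3 (final): $24,325 − $6,000 = $18,325. Book value $6,000.

$30,464; $18,325; $18,325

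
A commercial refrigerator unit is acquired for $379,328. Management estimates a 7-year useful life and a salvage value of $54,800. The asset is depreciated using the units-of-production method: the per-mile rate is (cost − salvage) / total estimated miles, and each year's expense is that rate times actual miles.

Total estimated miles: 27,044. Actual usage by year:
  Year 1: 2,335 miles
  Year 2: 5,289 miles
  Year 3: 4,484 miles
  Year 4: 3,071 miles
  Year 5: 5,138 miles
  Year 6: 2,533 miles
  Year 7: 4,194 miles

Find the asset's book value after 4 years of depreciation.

$197,180

Depreciable base = $379,328 − $54,800 = $324,528.
Rate = $324,528 / 27,044 miles = $12 per mile.
Year 1: 2,335 × $12 = $28,020. Book value $351,308.
Year 2: 5,289 × $12 = $63,468. Book value $287,840.
Year 3: 4,484 × $12 = $53,808. Book value $234,032.
Year 4: 3,071 × $12 = $36,852. Book value $197,180.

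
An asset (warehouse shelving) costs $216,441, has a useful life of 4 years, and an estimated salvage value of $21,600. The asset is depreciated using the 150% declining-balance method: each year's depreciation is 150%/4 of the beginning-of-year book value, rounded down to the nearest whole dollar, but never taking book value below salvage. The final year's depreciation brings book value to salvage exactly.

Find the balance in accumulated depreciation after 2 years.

Depreciable base = $216,441 − $21,600 = $194,841.
Year 1: ⌊$216,441 × 150%/4⌋ = $81,165. Book value $135,276.
Year 2: ⌊$135,276 × 150%/4⌋ = $50,728. Book value $84,548.
Accumulated through year 2 = $216,441 − $84,548 = $131,893.

$131,893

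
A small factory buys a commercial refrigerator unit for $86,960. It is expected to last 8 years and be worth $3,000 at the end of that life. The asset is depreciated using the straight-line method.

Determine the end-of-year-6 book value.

$23,990

Depreciable base = $86,960 − $3,000 = $83,960.
Annual expense = $83,960 / 8 = $10,495.
End of year 1: book value $76,465.
End of year 2: book value $65,970.
End of year 3: book value $55,475.
End of year 4: book value $44,980.
End of year 5: book value $34,485.
End of year 6: book value $23,990.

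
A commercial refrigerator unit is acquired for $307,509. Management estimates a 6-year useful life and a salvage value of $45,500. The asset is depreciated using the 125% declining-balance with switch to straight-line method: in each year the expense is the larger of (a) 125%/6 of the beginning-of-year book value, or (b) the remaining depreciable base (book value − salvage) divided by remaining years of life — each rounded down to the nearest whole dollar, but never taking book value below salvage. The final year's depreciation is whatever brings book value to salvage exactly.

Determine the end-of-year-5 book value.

$81,193

Depreciable base = $307,509 − $45,500 = $262,009.
Year 1: DB = ⌊$307,509 × 125%/6⌋ = $64,064; SL = ⌊$262,009/6⌋ = $43,668 → take DB $64,064. Book value $243,445.
Year 2: DB = ⌊$243,445 × 125%/6⌋ = $50,717; SL = ⌊$197,945/5⌋ = $39,589 → take DB $50,717. Book value $192,728.
Year 3: DB = ⌊$192,728 × 125%/6⌋ = $40,151; SL = ⌊$147,228/4⌋ = $36,807 → take DB $40,151. Book value $152,577.
Year 4: DB = ⌊$152,577 × 125%/6⌋ = $31,786; SL = ⌊$107,077/3⌋ = $35,692 → take SL $35,692. Book value $116,885.
Year 5: DB = ⌊$116,885 × 125%/6⌋ = $24,351; SL = ⌊$71,385/2⌋ = $35,692 → take SL $35,692. Book value $81,193.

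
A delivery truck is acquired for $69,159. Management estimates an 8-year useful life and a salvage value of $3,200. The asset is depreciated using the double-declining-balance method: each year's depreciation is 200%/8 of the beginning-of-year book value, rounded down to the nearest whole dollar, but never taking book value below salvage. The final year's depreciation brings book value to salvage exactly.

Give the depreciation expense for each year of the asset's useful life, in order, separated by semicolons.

Depreciable base = $69,159 − $3,200 = $65,959.
Year 1: ⌊$69,159 × 200%/8⌋ = $17,289. Book value $51,870.
Year 2: ⌊$51,870 × 200%/8⌋ = $12,967. Book value $38,903.
Year 3: ⌊$38,903 × 200%/8⌋ = $9,725. Book value $29,178.
Year 4: ⌊$29,178 × 200%/8⌋ = $7,294. Book value $21,884.
Year 5: ⌊$21,884 × 200%/8⌋ = $5,471. Book value $16,413.
Year 6: ⌊$16,413 × 200%/8⌋ = $4,103. Book value $12,310.
Year 7: ⌊$12,310 × 200%/8⌋ = $3,077. Book value $9,233.
Year 8 (final): $9,233 − $3,200 = $6,033. Book value $3,200.

$17,289; $12,967; $9,725; $7,294; $5,471; $4,103; $3,077; $6,033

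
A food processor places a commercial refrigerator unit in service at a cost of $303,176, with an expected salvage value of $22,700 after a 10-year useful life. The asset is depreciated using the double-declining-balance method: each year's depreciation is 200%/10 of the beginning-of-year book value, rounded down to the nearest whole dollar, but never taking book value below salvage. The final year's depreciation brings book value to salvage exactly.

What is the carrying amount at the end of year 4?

Depreciable base = $303,176 − $22,700 = $280,476.
Year 1: ⌊$303,176 × 200%/10⌋ = $60,635. Book value $242,541.
Year 2: ⌊$242,541 × 200%/10⌋ = $48,508. Book value $194,033.
Year 3: ⌊$194,033 × 200%/10⌋ = $38,806. Book value $155,227.
Year 4: ⌊$155,227 × 200%/10⌋ = $31,045. Book value $124,182.

$124,182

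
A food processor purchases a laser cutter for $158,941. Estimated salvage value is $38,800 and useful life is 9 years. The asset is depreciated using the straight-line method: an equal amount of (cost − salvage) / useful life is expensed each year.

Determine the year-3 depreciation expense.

Depreciable base = $158,941 − $38,800 = $120,141.
Annual expense = $120,141 / 9 = $13,349.

$13,349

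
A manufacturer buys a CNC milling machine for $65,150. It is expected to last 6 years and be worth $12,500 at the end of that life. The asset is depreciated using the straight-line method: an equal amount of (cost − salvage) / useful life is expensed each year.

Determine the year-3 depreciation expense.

Depreciable base = $65,150 − $12,500 = $52,650.
Annual expense = $52,650 / 6 = $8,775.

$8,775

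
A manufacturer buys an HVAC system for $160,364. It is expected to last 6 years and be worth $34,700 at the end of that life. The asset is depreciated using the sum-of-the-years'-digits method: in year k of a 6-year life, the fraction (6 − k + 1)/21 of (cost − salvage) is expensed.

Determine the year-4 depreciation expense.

Depreciable base = $160,364 − $34,700 = $125,664.
Sum of the years' digits = 6+5+4+3+2+1 = 21.
Year 1: $125,664 × 6/21 = $35,904. Book value $124,460.
Year 2: $125,664 × 5/21 = $29,920. Book value $94,540.
Year 3: $125,664 × 4/21 = $23,936. Book value $70,604.
Year 4: $125,664 × 3/21 = $17,952. Book value $52,652.

$17,952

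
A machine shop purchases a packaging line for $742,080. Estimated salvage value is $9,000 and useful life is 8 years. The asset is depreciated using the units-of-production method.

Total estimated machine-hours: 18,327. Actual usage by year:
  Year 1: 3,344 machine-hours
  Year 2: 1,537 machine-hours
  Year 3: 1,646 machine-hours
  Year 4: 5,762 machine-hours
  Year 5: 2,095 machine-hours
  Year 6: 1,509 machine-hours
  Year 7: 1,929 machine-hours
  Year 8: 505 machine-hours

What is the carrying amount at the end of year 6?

Depreciable base = $742,080 − $9,000 = $733,080.
Rate = $733,080 / 18,327 machine-hours = $40 per machine-hour.
Year 1: 3,344 × $40 = $133,760. Book value $608,320.
Year 2: 1,537 × $40 = $61,480. Book value $546,840.
Year 3: 1,646 × $40 = $65,840. Book value $481,000.
Year 4: 5,762 × $40 = $230,480. Book value $250,520.
Year 5: 2,095 × $40 = $83,800. Book value $166,720.
Year 6: 1,509 × $40 = $60,360. Book value $106,360.

$106,360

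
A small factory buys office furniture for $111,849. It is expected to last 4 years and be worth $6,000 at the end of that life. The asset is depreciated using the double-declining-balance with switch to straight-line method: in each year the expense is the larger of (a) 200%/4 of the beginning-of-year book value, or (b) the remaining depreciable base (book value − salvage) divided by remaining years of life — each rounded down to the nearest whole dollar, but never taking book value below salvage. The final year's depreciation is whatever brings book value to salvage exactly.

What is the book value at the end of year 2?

$27,963

Depreciable base = $111,849 − $6,000 = $105,849.
Year 1: DB = ⌊$111,849 × 200%/4⌋ = $55,924; SL = ⌊$105,849/4⌋ = $26,462 → take DB $55,924. Book value $55,925.
Year 2: DB = ⌊$55,925 × 200%/4⌋ = $27,962; SL = ⌊$49,925/3⌋ = $16,641 → take DB $27,962. Book value $27,963.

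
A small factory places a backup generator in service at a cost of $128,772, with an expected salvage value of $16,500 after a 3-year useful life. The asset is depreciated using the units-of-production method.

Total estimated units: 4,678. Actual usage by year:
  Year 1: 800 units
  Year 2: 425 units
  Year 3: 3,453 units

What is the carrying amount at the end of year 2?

Depreciable base = $128,772 − $16,500 = $112,272.
Rate = $112,272 / 4,678 units = $24 per unit.
Year 1: 800 × $24 = $19,200. Book value $109,572.
Year 2: 425 × $24 = $10,200. Book value $99,372.

$99,372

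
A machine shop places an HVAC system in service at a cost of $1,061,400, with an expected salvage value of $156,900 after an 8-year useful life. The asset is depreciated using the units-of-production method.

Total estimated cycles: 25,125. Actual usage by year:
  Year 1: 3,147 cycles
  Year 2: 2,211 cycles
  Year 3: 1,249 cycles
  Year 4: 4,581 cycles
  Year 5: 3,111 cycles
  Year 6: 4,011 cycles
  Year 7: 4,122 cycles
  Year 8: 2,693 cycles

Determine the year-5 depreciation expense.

$111,996

Depreciable base = $1,061,400 − $156,900 = $904,500.
Rate = $904,500 / 25,125 cycles = $36 per cycle.
Year 1: 3,147 × $36 = $113,292. Book value $948,108.
Year 2: 2,211 × $36 = $79,596. Book value $868,512.
Year 3: 1,249 × $36 = $44,964. Book value $823,548.
Year 4: 4,581 × $36 = $164,916. Book value $658,632.
Year 5: 3,111 × $36 = $111,996. Book value $546,636.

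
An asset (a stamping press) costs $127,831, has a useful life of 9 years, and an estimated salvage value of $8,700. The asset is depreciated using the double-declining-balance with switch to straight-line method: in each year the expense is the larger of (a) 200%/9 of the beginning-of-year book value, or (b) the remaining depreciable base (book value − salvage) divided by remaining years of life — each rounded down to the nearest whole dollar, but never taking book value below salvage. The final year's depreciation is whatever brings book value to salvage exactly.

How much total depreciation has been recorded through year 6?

$99,530

Depreciable base = $127,831 − $8,700 = $119,131.
Year 1: DB = ⌊$127,831 × 200%/9⌋ = $28,406; SL = ⌊$119,131/9⌋ = $13,236 → take DB $28,406. Book value $99,425.
Year 2: DB = ⌊$99,425 × 200%/9⌋ = $22,094; SL = ⌊$90,725/8⌋ = $11,340 → take DB $22,094. Book value $77,331.
Year 3: DB = ⌊$77,331 × 200%/9⌋ = $17,184; SL = ⌊$68,631/7⌋ = $9,804 → take DB $17,184. Book value $60,147.
Year 4: DB = ⌊$60,147 × 200%/9⌋ = $13,366; SL = ⌊$51,447/6⌋ = $8,574 → take DB $13,366. Book value $46,781.
Year 5: DB = ⌊$46,781 × 200%/9⌋ = $10,395; SL = ⌊$38,081/5⌋ = $7,616 → take DB $10,395. Book value $36,386.
Year 6: DB = ⌊$36,386 × 200%/9⌋ = $8,085; SL = ⌊$27,686/4⌋ = $6,921 → take DB $8,085. Book value $28,301.
Accumulated through year 6 = $127,831 − $28,301 = $99,530.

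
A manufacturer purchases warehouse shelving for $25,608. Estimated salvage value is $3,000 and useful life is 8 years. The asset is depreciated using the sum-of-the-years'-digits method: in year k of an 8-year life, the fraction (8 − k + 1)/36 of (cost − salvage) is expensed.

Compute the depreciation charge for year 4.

Depreciable base = $25,608 − $3,000 = $22,608.
Sum of the years' digits = 8+7+6+5+4+3+2+1 = 36.
Year 1: $22,608 × 8/36 = $5,024. Book value $20,584.
Year 2: $22,608 × 7/36 = $4,396. Book value $16,188.
Year 3: $22,608 × 6/36 = $3,768. Book value $12,420.
Year 4: $22,608 × 5/36 = $3,140. Book value $9,280.

$3,140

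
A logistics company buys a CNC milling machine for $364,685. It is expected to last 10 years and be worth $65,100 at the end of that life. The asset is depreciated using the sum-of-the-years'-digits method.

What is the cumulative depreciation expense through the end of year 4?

Depreciable base = $364,685 − $65,100 = $299,585.
Sum of the years' digits = 10+9+8+7+6+5+4+3+2+1 = 55.
Year 1: $299,585 × 10/55 = $54,470. Book value $310,215.
Year 2: $299,585 × 9/55 = $49,023. Book value $261,192.
Year 3: $299,585 × 8/55 = $43,576. Book value $217,616.
Year 4: $299,585 × 7/55 = $38,129. Book value $179,487.
Accumulated through year 4 = $364,685 − $179,487 = $185,198.

$185,198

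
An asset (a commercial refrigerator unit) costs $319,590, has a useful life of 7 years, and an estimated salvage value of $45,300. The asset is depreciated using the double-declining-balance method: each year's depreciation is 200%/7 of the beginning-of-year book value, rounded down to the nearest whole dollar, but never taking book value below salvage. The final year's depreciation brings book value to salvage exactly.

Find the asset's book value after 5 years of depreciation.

Depreciable base = $319,590 − $45,300 = $274,290.
Year 1: ⌊$319,590 × 200%/7⌋ = $91,311. Book value $228,279.
Year 2: ⌊$228,279 × 200%/7⌋ = $65,222. Book value $163,057.
Year 3: ⌊$163,057 × 200%/7⌋ = $46,587. Book value $116,470.
Year 4: ⌊$116,470 × 200%/7⌋ = $33,277. Book value $83,193.
Year 5: ⌊$83,193 × 200%/7⌋ = $23,769. Book value $59,424.

$59,424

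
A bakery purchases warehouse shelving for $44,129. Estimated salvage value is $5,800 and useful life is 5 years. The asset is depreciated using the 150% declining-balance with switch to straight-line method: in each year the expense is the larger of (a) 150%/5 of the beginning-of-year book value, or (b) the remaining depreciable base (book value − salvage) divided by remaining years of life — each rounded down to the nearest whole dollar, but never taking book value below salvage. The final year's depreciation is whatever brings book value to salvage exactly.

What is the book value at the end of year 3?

Depreciable base = $44,129 − $5,800 = $38,329.
Year 1: DB = ⌊$44,129 × 150%/5⌋ = $13,238; SL = ⌊$38,329/5⌋ = $7,665 → take DB $13,238. Book value $30,891.
Year 2: DB = ⌊$30,891 × 150%/5⌋ = $9,267; SL = ⌊$25,091/4⌋ = $6,272 → take DB $9,267. Book value $21,624.
Year 3: DB = ⌊$21,624 × 150%/5⌋ = $6,487; SL = ⌊$15,824/3⌋ = $5,274 → take DB $6,487. Book value $15,137.

$15,137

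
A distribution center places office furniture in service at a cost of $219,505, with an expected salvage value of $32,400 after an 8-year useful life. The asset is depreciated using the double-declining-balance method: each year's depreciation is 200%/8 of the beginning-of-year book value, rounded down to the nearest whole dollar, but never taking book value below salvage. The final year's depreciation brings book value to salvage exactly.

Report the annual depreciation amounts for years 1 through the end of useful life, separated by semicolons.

$54,876; $41,157; $30,868; $23,151; $17,363; $13,022; $6,668; $0

Depreciable base = $219,505 − $32,400 = $187,105.
Year 1: ⌊$219,505 × 200%/8⌋ = $54,876. Book value $164,629.
Year 2: ⌊$164,629 × 200%/8⌋ = $41,157. Book value $123,472.
Year 3: ⌊$123,472 × 200%/8⌋ = $30,868. Book value $92,604.
Year 4: ⌊$92,604 × 200%/8⌋ = $23,151. Book value $69,453.
Year 5: ⌊$69,453 × 200%/8⌋ = $17,363. Book value $52,090.
Year 6: ⌊$52,090 × 200%/8⌋ = $13,022. Book value $39,068.
Year 7: ⌊$39,068 × 200%/8⌋ = $9,767, capped at $6,668. Book value $32,400.
Year 8 (final): $32,400 − $32,400 = $0. Book value $32,400.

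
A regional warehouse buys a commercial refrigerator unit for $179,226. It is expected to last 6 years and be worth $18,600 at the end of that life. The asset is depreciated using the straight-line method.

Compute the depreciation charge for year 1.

Depreciable base = $179,226 − $18,600 = $160,626.
Annual expense = $160,626 / 6 = $26,771.

$26,771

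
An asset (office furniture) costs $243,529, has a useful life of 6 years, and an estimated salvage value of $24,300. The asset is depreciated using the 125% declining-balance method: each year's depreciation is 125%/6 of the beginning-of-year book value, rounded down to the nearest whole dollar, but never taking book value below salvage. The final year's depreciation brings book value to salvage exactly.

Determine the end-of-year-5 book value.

Depreciable base = $243,529 − $24,300 = $219,229.
Year 1: ⌊$243,529 × 125%/6⌋ = $50,735. Book value $192,794.
Year 2: ⌊$192,794 × 125%/6⌋ = $40,165. Book value $152,629.
Year 3: ⌊$152,629 × 125%/6⌋ = $31,797. Book value $120,832.
Year 4: ⌊$120,832 × 125%/6⌋ = $25,173. Book value $95,659.
Year 5: ⌊$95,659 × 125%/6⌋ = $19,928. Book value $75,731.

$75,731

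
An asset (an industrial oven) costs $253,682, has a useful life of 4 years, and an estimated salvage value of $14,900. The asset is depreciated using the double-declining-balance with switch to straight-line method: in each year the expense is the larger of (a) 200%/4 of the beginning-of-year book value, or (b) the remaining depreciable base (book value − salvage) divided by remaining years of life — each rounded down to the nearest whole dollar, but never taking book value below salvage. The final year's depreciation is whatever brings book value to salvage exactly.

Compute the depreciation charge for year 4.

Depreciable base = $253,682 − $14,900 = $238,782.
Year 1: DB = ⌊$253,682 × 200%/4⌋ = $126,841; SL = ⌊$238,782/4⌋ = $59,695 → take DB $126,841. Book value $126,841.
Year 2: DB = ⌊$126,841 × 200%/4⌋ = $63,420; SL = ⌊$111,941/3⌋ = $37,313 → take DB $63,420. Book value $63,421.
Year 3: DB = ⌊$63,421 × 200%/4⌋ = $31,710; SL = ⌊$48,521/2⌋ = $24,260 → take DB $31,710. Book value $31,711.
Year 4 (final): $31,711 − $14,900 = $16,811. Book value $14,900.

$16,811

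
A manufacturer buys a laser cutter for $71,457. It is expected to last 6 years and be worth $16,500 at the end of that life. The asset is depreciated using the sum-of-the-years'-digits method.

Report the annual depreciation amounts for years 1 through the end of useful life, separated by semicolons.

Depreciable base = $71,457 − $16,500 = $54,957.
Sum of the years' digits = 6+5+4+3+2+1 = 21.
Year 1: $54,957 × 6/21 = $15,702. Book value $55,755.
Year 2: $54,957 × 5/21 = $13,085. Book value $42,670.
Year 3: $54,957 × 4/21 = $10,468. Book value $32,202.
Year 4: $54,957 × 3/21 = $7,851. Book value $24,351.
Year 5: $54,957 × 2/21 = $5,234. Book value $19,117.
Year 6: $54,957 × 1/21 = $2,617. Book value $16,500.

$15,702; $13,085; $10,468; $7,851; $5,234; $2,617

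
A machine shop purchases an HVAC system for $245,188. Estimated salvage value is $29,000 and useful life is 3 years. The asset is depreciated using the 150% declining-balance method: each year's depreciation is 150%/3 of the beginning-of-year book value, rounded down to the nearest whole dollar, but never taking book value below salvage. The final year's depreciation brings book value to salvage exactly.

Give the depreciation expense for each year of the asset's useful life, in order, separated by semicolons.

$122,594; $61,297; $32,297

Depreciable base = $245,188 − $29,000 = $216,188.
Year 1: ⌊$245,188 × 150%/3⌋ = $122,594. Book value $122,594.
Year 2: ⌊$122,594 × 150%/3⌋ = $61,297. Book value $61,297.
Year 3 (final): $61,297 − $29,000 = $32,297. Book value $29,000.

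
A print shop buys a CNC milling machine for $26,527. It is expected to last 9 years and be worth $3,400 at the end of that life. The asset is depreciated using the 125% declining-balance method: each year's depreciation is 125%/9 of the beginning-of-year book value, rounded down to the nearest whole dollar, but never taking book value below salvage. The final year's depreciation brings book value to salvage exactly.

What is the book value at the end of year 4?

$14,587

Depreciable base = $26,527 − $3,400 = $23,127.
Year 1: ⌊$26,527 × 125%/9⌋ = $3,684. Book value $22,843.
Year 2: ⌊$22,843 × 125%/9⌋ = $3,172. Book value $19,671.
Year 3: ⌊$19,671 × 125%/9⌋ = $2,732. Book value $16,939.
Year 4: ⌊$16,939 × 125%/9⌋ = $2,352. Book value $14,587.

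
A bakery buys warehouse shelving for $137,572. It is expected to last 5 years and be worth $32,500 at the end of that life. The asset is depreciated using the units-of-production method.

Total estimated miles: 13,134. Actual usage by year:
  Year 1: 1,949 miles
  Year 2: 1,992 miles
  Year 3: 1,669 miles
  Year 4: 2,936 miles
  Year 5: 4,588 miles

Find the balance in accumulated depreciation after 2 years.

Depreciable base = $137,572 − $32,500 = $105,072.
Rate = $105,072 / 13,134 miles = $8 per mile.
Year 1: 1,949 × $8 = $15,592. Book value $121,980.
Year 2: 1,992 × $8 = $15,936. Book value $106,044.
Accumulated through year 2 = $137,572 − $106,044 = $31,528.

$31,528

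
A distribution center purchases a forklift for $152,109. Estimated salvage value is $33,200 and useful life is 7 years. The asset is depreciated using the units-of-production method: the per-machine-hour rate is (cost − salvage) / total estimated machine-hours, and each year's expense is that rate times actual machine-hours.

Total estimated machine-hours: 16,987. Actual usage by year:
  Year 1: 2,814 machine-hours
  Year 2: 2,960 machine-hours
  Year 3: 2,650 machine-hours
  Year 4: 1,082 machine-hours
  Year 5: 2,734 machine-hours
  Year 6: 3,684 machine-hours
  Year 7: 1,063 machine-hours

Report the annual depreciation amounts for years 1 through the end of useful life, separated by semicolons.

$19,698; $20,720; $18,550; $7,574; $19,138; $25,788; $7,441

Depreciable base = $152,109 − $33,200 = $118,909.
Rate = $118,909 / 16,987 machine-hours = $7 per machine-hour.
Year 1: 2,814 × $7 = $19,698. Book value $132,411.
Year 2: 2,960 × $7 = $20,720. Book value $111,691.
Year 3: 2,650 × $7 = $18,550. Book value $93,141.
Year 4: 1,082 × $7 = $7,574. Book value $85,567.
Year 5: 2,734 × $7 = $19,138. Book value $66,429.
Year 6: 3,684 × $7 = $25,788. Book value $40,641.
Year 7: 1,063 × $7 = $7,441. Book value $33,200.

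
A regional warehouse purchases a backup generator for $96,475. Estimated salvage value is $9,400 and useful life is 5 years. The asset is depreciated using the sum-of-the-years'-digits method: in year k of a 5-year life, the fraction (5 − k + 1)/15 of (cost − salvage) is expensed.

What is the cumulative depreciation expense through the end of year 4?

$81,270

Depreciable base = $96,475 − $9,400 = $87,075.
Sum of the years' digits = 5+4+3+2+1 = 15.
Year 1: $87,075 × 5/15 = $29,025. Book value $67,450.
Year 2: $87,075 × 4/15 = $23,220. Book value $44,230.
Year 3: $87,075 × 3/15 = $17,415. Book value $26,815.
Year 4: $87,075 × 2/15 = $11,610. Book value $15,205.
Accumulated through year 4 = $96,475 − $15,205 = $81,270.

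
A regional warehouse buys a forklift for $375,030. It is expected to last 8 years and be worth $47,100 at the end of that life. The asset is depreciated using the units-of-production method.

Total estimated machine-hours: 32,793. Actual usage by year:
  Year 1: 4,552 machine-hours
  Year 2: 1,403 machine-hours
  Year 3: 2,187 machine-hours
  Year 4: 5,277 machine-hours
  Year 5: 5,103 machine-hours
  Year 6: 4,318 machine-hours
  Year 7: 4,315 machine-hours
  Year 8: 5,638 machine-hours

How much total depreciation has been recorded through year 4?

Depreciable base = $375,030 − $47,100 = $327,930.
Rate = $327,930 / 32,793 machine-hours = $10 per machine-hour.
Year 1: 4,552 × $10 = $45,520. Book value $329,510.
Year 2: 1,403 × $10 = $14,030. Book value $315,480.
Year 3: 2,187 × $10 = $21,870. Book value $293,610.
Year 4: 5,277 × $10 = $52,770. Book value $240,840.
Accumulated through year 4 = $375,030 − $240,840 = $134,190.

$134,190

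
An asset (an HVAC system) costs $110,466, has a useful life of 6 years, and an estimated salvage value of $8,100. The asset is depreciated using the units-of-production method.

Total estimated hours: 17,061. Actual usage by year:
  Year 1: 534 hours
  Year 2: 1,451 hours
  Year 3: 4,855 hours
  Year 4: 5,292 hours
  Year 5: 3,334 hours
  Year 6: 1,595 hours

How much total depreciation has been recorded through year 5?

Depreciable base = $110,466 − $8,100 = $102,366.
Rate = $102,366 / 17,061 hours = $6 per hour.
Year 1: 534 × $6 = $3,204. Book value $107,262.
Year 2: 1,451 × $6 = $8,706. Book value $98,556.
Year 3: 4,855 × $6 = $29,130. Book value $69,426.
Year 4: 5,292 × $6 = $31,752. Book value $37,674.
Year 5: 3,334 × $6 = $20,004. Book value $17,670.
Accumulated through year 5 = $110,466 − $17,670 = $92,796.

$92,796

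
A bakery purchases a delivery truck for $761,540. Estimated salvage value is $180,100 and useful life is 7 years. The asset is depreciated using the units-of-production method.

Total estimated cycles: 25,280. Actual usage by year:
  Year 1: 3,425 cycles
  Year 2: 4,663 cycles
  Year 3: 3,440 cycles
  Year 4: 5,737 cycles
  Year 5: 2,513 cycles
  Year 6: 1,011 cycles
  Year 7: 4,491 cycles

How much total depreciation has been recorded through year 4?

$397,095

Depreciable base = $761,540 − $180,100 = $581,440.
Rate = $581,440 / 25,280 cycles = $23 per cycle.
Year 1: 3,425 × $23 = $78,775. Book value $682,765.
Year 2: 4,663 × $23 = $107,249. Book value $575,516.
Year 3: 3,440 × $23 = $79,120. Book value $496,396.
Year 4: 5,737 × $23 = $131,951. Book value $364,445.
Accumulated through year 4 = $761,540 − $364,445 = $397,095.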